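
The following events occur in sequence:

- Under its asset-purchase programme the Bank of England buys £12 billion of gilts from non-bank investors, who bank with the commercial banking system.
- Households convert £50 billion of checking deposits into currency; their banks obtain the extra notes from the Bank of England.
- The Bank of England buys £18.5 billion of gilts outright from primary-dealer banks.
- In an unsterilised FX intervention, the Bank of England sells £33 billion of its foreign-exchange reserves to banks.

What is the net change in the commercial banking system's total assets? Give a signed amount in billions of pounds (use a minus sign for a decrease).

Asset purchase (from non-banks) £12 billion: bank balance sheets expand → +£12B.
Currency withdrawal £50 billion: bank balance sheets shrink → −£50B.
OMO purchase (from banks) £18.5 billion: just an asset swap on bank balance sheets → 0.
FX sale £33 billion: just an asset swap on bank balance sheets → 0.
Net: 12 − 50 + 0 + 0 = -£38 billion.

-£38 billion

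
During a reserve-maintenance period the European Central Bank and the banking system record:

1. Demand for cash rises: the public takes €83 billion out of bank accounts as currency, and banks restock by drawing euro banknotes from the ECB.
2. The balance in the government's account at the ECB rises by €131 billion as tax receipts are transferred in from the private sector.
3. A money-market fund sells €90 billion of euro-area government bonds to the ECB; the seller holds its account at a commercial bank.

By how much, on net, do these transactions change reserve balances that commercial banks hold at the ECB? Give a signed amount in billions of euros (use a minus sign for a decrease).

-€124 billion

ECB balance sheet:
  Assets:      Securities +€90B
  Liabilities: Bank reserves −€124B, Currency in circulation +€83B, Government deposits +€131B
So the change in reserve balances that commercial banks hold at the ECB is -€124 billion.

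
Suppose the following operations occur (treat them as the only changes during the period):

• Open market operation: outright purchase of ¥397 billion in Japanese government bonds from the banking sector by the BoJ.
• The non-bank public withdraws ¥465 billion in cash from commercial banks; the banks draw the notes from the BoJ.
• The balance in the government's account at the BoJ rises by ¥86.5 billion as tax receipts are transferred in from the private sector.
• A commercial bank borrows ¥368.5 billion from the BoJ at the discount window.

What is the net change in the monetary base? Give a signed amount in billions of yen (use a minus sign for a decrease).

OMO purchase (from banks) ¥397 billion: BoJ balance sheet expands → +¥397B.
Currency withdrawal ¥465 billion: just a shift between currency and reserves — both are base money → 0.
Government account inflow ¥86.5 billion: reserves shift to a non-base liability → −¥86.5B.
Discount-window loan ¥368.5 billion: BoJ balance sheet expands → +¥368.5B.
Net: 397 + 0 − 86.5 + 368.5 = +¥679 billion.

+¥679 billion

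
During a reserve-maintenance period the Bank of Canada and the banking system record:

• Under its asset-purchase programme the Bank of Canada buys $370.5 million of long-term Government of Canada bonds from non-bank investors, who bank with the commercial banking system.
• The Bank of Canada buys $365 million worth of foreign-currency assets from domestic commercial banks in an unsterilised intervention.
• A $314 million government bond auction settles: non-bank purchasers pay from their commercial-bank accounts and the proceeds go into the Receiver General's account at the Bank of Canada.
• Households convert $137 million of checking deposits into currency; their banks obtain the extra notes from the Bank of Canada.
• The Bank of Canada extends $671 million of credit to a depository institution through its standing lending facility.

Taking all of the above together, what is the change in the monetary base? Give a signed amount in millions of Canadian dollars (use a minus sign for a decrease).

Bank of Canada balance sheet:
  Assets:      Securities +$370.5M, Loans to banks +$671M, Foreign assets +$365M
  Liabilities: Bank reserves +$955.5M, Currency in circulation +$137M, Government deposits +$314M
Monetary base = currency + reserves: +$137M + (+$955.5M) = +$1092.5 million.

+$1092.5 million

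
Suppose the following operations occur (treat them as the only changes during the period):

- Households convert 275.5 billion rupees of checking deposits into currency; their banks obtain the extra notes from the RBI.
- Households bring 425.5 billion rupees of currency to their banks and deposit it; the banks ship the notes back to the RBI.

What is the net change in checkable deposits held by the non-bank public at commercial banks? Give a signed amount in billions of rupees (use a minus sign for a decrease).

RBI balance sheet:
  Assets:      no change
  Liabilities: Bank reserves +150B, Currency in circulation −150B
Commercial banking system:
  Assets:      Reserves at CB +150B
  Liabilities: Checkable deposits +150B
So the change in checkable deposits held by the non-bank public at commercial banks is +150 billion.

+150 billion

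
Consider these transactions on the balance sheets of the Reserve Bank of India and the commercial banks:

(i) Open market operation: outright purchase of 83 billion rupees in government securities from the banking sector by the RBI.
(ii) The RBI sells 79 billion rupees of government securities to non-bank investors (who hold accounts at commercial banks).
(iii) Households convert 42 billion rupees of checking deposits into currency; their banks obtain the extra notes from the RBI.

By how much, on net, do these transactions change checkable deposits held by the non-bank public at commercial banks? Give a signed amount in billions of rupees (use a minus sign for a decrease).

-121 billion

OMO purchase (from banks) 83 billion rupees: the counterparty is a bank, so public deposits are unchanged → 0.
Asset sale (to non-banks) 79 billion rupees: non-bank counterparties' bank balances fall → −79B.
Currency withdrawal 42 billion rupees: non-bank counterparties' bank balances fall → −42B.
Net: 0 − 79 − 42 = -121 billion.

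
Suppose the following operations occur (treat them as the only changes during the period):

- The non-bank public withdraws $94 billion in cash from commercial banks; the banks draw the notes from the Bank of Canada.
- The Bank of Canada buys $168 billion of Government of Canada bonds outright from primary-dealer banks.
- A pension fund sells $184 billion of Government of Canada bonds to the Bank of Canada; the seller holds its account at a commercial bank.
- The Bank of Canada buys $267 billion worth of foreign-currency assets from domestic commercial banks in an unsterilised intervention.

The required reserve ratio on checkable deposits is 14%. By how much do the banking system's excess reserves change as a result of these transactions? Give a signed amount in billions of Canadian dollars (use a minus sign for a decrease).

Currency withdrawal $94 billion: reserves −$94B, deposits −$94B.
OMO purchase (from banks) $168 billion: reserves +$168B, deposits 0.
Asset purchase (from non-banks) $184 billion: reserves +$184B, deposits +$184B.
FX purchase $267 billion: reserves +$267B, deposits 0.
Totals: Δreserves = +$525B, Δdeposits = +$90B.
Δrequired reserves = 14% × +$90B = +$12.6B.
Δexcess reserves = Δreserves − Δrequired = +$525B − (+$12.6B) = +$512.4 billion.

+$512.4 billion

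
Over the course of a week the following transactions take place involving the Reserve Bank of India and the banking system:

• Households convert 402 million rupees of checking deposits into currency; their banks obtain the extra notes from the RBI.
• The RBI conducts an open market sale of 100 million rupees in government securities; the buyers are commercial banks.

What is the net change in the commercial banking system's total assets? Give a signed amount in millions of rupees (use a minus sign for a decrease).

-402 million

RBI balance sheet:
  Assets:      Securities −100M
  Liabilities: Bank reserves −502M, Currency in circulation +402M
Commercial banking system:
  Assets:      Reserves at CB −502M, Securities +100M
  Liabilities: Checkable deposits −402M
Change in total bank assets = -402 million.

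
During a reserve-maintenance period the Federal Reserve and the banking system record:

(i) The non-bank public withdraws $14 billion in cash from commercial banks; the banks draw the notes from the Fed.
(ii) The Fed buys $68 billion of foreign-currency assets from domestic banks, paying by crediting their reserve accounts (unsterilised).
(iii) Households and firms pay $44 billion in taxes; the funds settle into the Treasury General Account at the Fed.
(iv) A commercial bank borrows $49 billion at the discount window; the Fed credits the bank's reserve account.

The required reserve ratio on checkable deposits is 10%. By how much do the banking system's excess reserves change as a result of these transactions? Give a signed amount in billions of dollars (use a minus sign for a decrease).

Currency withdrawal $14 billion: reserves −$14B, deposits −$14B.
FX purchase $68 billion: reserves +$68B, deposits 0.
Government account inflow $44 billion: reserves −$44B, deposits −$44B.
Discount-window loan $49 billion: reserves +$49B, deposits 0.
Totals: Δreserves = +$59B, Δdeposits = −$58B.
Δrequired reserves = 10% × −$58B = −$5.8B.
Δexcess reserves = Δreserves − Δrequired = +$59B − (−$5.8B) = +$64.8 billion.

+$64.8 billion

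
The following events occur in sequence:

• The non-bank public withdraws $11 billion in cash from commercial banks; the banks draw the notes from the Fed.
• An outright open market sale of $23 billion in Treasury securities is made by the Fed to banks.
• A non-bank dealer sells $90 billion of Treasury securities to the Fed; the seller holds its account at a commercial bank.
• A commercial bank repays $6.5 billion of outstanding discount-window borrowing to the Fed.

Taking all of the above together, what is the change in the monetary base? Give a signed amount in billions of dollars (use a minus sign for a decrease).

Fed balance sheet:
  Assets:      Securities +$67B, Loans to banks −$6.5B
  Liabilities: Bank reserves +$49.5B, Currency in circulation +$11B
Monetary base = currency + reserves: +$11B + (+$49.5B) = +$60.5 billion.

+$60.5 billion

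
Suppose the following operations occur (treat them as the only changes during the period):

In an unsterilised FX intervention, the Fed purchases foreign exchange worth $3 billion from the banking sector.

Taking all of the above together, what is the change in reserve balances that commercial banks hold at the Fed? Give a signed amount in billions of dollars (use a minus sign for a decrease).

FX purchase $3 billion: the Fed pays by crediting reserve accounts → +$3B.

+$3 billion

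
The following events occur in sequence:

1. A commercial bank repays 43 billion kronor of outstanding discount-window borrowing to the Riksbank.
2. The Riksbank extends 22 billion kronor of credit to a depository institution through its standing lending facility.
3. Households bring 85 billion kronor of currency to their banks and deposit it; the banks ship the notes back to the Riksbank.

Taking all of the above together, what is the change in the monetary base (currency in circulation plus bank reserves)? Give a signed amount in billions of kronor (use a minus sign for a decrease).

Riksbank balance sheet:
  Assets:      Loans to banks −21B
  Liabilities: Bank reserves +64B, Currency in circulation −85B
Commercial banking system:
  Assets:      Reserves at CB +64B
  Liabilities: Checkable deposits +85B, Borrowings from CB −21B
Monetary base = currency + reserves: −85B + (+64B) = -21 billion.

-21 billion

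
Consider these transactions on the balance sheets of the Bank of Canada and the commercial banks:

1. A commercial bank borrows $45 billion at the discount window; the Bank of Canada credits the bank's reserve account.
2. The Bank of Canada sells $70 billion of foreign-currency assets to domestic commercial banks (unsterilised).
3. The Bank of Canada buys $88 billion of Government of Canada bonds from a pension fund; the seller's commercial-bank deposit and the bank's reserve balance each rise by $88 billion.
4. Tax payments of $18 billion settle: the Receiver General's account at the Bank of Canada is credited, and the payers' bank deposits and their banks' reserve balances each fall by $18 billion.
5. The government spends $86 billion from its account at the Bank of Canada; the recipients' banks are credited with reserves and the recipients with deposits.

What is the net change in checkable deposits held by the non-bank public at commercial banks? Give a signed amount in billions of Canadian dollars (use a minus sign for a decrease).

+$156 billion

Bank of Canada balance sheet:
  Assets:      Securities +$88B, Loans to banks +$45B, Foreign assets −$70B
  Liabilities: Bank reserves +$131B, Government deposits −$68B
Commercial banking system:
  Assets:      Reserves at CB +$131B, Foreign assets +$70B
  Liabilities: Checkable deposits +$156B, Borrowings from CB +$45B
So the change in checkable deposits held by the non-bank public at commercial banks is +$156 billion.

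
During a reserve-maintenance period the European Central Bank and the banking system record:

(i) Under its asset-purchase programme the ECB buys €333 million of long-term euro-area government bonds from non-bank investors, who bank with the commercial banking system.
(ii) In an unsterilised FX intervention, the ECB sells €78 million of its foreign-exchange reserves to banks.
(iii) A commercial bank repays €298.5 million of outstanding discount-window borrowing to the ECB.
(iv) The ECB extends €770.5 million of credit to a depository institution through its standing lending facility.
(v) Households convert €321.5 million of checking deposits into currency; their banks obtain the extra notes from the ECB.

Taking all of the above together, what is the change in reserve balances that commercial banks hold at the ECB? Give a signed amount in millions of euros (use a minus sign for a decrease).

+€405.5 million

ECB balance sheet:
  Assets:      Securities +€333M, Loans to banks +€472M, Foreign assets −€78M
  Liabilities: Bank reserves +€405.5M, Currency in circulation +€321.5M
So the change in reserve balances that commercial banks hold at the ECB is +€405.5 million.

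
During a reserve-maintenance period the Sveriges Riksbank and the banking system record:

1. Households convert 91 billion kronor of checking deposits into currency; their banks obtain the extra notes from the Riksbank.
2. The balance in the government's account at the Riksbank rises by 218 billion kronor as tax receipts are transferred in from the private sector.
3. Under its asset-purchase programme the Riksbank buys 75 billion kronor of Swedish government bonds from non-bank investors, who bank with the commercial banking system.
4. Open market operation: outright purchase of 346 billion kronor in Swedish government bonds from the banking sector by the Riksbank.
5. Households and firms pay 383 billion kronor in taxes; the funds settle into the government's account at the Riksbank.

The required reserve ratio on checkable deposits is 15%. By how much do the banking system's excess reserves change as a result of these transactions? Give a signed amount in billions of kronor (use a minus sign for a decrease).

-178.45 billion

Currency withdrawal 91 billion kronor: reserves −91B, deposits −91B.
Government account inflow 218 billion kronor: reserves −218B, deposits −218B.
Asset purchase (from non-banks) 75 billion kronor: reserves +75B, deposits +75B.
OMO purchase (from banks) 346 billion kronor: reserves +346B, deposits 0.
Government account inflow 383 billion kronor: reserves −383B, deposits −383B.
Totals: Δreserves = −271B, Δdeposits = −617B.
Δrequired reserves = 15% × −617B = −92.55B.
Δexcess reserves = Δreserves − Δrequired = −271B − (−92.55B) = -178.45 billion.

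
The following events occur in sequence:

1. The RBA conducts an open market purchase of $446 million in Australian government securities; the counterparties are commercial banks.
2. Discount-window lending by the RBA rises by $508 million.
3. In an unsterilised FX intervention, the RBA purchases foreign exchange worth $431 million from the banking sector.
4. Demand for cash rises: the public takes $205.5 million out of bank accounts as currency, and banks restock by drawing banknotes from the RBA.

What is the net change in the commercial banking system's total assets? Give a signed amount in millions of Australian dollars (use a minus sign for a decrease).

RBA balance sheet:
  Assets:      Securities +$446M, Loans to banks +$508M, Foreign assets +$431M
  Liabilities: Bank reserves +$1179.5M, Currency in circulation +$205.5M
Commercial banking system:
  Assets:      Reserves at CB +$1179.5M, Securities −$446M, Foreign assets −$431M
  Liabilities: Checkable deposits −$205.5M, Borrowings from CB +$508M
Change in total bank assets = +$302.5 million.

+$302.5 million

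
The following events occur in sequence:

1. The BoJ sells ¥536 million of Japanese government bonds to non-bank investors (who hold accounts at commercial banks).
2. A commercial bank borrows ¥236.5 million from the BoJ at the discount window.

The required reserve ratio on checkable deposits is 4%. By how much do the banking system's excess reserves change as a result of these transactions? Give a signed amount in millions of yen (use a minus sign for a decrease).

-¥278.06 million

Asset sale (to non-banks) ¥536 million: reserves −¥536M, deposits −¥536M.
Discount-window loan ¥236.5 million: reserves +¥236.5M, deposits 0.
Totals: Δreserves = −¥299.5M, Δdeposits = −¥536M.
Δrequired reserves = 4% × −¥536M = −¥21.44M.
Δexcess reserves = Δreserves − Δrequired = −¥299.5M − (−¥21.44M) = -¥278.06 million.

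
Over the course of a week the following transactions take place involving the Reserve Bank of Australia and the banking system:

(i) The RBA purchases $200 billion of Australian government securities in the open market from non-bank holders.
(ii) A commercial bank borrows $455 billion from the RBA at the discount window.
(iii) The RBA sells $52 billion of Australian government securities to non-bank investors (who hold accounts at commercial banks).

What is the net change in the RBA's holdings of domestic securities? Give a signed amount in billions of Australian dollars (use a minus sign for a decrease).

+$148 billion

RBA balance sheet:
  Assets:      Securities +$148B, Loans to banks +$455B
  Liabilities: Bank reserves +$603B
Commercial banking system:
  Assets:      Reserves at CB +$603B
  Liabilities: Checkable deposits +$148B, Borrowings from CB +$455B
So the change in the RBA's holdings of domestic securities is +$148 billion.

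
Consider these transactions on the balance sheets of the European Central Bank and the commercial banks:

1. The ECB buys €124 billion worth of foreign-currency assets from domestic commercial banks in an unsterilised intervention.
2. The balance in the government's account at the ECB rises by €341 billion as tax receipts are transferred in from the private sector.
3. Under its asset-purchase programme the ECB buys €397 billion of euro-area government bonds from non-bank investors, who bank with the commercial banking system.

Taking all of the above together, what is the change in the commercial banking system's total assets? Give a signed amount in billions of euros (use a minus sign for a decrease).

FX purchase €124 billion: just an asset swap on bank balance sheets → 0.
Government account inflow €341 billion: bank balance sheets shrink → −€341B.
Asset purchase (from non-banks) €397 billion: bank balance sheets expand → +€397B.
Net: 0 − 341 + 397 = +€56 billion.

+€56 billion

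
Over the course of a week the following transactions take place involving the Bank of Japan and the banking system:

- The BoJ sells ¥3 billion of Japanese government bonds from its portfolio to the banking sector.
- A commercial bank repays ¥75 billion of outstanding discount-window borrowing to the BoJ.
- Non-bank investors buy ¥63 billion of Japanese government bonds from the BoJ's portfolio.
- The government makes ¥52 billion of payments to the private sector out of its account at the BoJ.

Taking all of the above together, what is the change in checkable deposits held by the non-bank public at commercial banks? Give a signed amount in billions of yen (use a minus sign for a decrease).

-¥11 billion

BoJ balance sheet:
  Assets:      Securities −¥66B, Loans to banks −¥75B
  Liabilities: Bank reserves −¥89B, Government deposits −¥52B
Commercial banking system:
  Assets:      Reserves at CB −¥89B, Securities +¥3B
  Liabilities: Checkable deposits −¥11B, Borrowings from CB −¥75B
So the change in checkable deposits held by the non-bank public at commercial banks is -¥11 billion.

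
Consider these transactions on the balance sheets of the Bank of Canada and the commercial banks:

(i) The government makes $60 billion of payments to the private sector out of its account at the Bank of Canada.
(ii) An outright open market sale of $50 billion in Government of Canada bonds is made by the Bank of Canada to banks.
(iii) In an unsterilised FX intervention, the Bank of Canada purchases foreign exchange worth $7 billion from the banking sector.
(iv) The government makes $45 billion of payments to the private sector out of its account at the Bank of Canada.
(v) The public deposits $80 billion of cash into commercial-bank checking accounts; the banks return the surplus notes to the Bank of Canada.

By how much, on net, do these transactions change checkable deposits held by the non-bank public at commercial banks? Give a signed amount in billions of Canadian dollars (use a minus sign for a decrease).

+$185 billion

Government spending $60 billion: non-bank counterparties' bank balances rise → +$60B.
OMO sale (to banks) $50 billion: the counterparty is a bank, so public deposits are unchanged → 0.
FX purchase $7 billion: the counterparty is a bank, so public deposits are unchanged → 0.
Government spending $45 billion: non-bank counterparties' bank balances rise → +$45B.
Currency deposit $80 billion: non-bank counterparties' bank balances rise → +$80B.
Net: 60 + 0 + 0 + 45 + 80 = +$185 billion.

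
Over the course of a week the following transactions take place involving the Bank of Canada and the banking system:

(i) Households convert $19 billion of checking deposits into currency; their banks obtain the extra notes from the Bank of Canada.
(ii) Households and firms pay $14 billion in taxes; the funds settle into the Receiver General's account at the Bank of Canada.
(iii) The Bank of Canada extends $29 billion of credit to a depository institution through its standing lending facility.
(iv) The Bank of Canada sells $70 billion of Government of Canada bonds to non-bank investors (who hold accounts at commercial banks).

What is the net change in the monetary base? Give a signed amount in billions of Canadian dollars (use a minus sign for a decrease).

Bank of Canada balance sheet:
  Assets:      Securities −$70B, Loans to banks +$29B
  Liabilities: Bank reserves −$74B, Currency in circulation +$19B, Government deposits +$14B
Monetary base = currency + reserves: +$19B + (−$74B) = -$55 billion.

-$55 billion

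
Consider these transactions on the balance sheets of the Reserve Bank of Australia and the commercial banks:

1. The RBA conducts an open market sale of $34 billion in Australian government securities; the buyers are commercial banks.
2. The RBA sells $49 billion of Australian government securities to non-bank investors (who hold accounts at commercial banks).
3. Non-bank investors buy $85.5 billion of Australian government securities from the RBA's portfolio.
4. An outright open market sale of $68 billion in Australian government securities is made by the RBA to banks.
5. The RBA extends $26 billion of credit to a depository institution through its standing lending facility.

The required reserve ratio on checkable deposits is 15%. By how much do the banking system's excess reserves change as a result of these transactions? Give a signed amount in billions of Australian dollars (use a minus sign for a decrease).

OMO sale (to banks) $34 billion: reserves −$34B, deposits 0.
Asset sale (to non-banks) $49 billion: reserves −$49B, deposits −$49B.
Asset sale (to non-banks) $85.5 billion: reserves −$85.5B, deposits −$85.5B.
OMO sale (to banks) $68 billion: reserves −$68B, deposits 0.
Discount-window loan $26 billion: reserves +$26B, deposits 0.
Totals: Δreserves = −$210.5B, Δdeposits = −$134.5B.
Δrequired reserves = 15% × −$134.5B = −$20.175B.
Δexcess reserves = Δreserves − Δrequired = −$210.5B − (−$20.175B) = -$190.325 billion.

-$190.325 billion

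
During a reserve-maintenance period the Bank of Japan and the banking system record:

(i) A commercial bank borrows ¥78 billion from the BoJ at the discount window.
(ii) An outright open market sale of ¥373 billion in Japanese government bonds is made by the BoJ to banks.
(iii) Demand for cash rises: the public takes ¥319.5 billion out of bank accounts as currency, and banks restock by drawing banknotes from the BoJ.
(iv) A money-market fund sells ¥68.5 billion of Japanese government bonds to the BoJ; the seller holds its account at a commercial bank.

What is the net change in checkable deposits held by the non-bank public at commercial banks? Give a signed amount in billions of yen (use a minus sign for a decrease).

Discount-window loan ¥78 billion: the counterparty is a bank, so public deposits are unchanged → 0.
OMO sale (to banks) ¥373 billion: the counterparty is a bank, so public deposits are unchanged → 0.
Currency withdrawal ¥319.5 billion: non-bank counterparties' bank balances fall → −¥319.5B.
Asset purchase (from non-banks) ¥68.5 billion: non-bank counterparties' bank balances rise → +¥68.5B.
Net: 0 + 0 − 319.5 + 68.5 = -¥251 billion.

-¥251 billion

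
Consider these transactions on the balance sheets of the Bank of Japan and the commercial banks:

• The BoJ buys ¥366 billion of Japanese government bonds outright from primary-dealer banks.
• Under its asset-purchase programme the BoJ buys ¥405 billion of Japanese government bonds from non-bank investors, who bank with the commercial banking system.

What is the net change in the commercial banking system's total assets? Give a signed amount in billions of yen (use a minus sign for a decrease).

+¥405 billion

OMO purchase (from banks) ¥366 billion: just an asset swap on bank balance sheets → 0.
Asset purchase (from non-banks) ¥405 billion: bank balance sheets expand → +¥405B.
Net: 0 + 405 = +¥405 billion.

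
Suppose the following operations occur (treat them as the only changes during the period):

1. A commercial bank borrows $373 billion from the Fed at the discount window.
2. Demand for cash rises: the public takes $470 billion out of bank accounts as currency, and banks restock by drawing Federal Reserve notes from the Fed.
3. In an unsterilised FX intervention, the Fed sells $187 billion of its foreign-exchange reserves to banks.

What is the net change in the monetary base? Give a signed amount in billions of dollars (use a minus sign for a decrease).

+$186 billion

Fed balance sheet:
  Assets:      Loans to banks +$373B, Foreign assets −$187B
  Liabilities: Bank reserves −$284B, Currency in circulation +$470B
Commercial banking system:
  Assets:      Reserves at CB −$284B, Foreign assets +$187B
  Liabilities: Checkable deposits −$470B, Borrowings from CB +$373B
Monetary base = currency + reserves: +$470B + (−$284B) = +$186 billion.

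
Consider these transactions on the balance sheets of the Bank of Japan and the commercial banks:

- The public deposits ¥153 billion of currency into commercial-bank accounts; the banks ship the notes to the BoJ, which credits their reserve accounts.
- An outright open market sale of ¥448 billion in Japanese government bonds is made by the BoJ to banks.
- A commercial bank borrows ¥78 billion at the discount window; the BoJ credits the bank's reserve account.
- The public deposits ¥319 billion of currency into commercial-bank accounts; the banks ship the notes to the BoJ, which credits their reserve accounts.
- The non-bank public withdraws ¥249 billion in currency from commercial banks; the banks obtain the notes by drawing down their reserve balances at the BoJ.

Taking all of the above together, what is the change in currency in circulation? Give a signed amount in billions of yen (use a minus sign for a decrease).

-¥223 billion

Currency deposit ¥153 billion: notes return to the central bank → −¥153B.
OMO sale (to banks) ¥448 billion: no currency enters or leaves circulation → 0.
Discount-window loan ¥78 billion: no currency enters or leaves circulation → 0.
Currency deposit ¥319 billion: notes return to the central bank → −¥319B.
Currency withdrawal ¥249 billion: notes leave the central bank → +¥249B.
Net: −153 + 0 + 0 − 319 + 249 = -¥223 billion.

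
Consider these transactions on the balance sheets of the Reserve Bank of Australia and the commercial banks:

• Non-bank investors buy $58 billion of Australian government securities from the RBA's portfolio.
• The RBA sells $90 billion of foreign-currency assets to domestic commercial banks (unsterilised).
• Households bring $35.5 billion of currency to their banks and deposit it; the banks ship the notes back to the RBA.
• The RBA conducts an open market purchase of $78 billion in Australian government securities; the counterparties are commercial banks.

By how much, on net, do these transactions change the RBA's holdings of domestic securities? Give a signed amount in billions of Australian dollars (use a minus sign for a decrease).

+$20 billion

Asset sale (to non-banks) $58 billion: securities removed from the RBA's portfolio → −$58B.
FX sale $90 billion: the RBA's securities portfolio is untouched → 0.
Currency deposit $35.5 billion: the RBA's securities portfolio is untouched → 0.
OMO purchase (from banks) $78 billion: securities added to the RBA's portfolio → +$78B.
Net: −58 + 0 + 0 + 78 = +$20 billion.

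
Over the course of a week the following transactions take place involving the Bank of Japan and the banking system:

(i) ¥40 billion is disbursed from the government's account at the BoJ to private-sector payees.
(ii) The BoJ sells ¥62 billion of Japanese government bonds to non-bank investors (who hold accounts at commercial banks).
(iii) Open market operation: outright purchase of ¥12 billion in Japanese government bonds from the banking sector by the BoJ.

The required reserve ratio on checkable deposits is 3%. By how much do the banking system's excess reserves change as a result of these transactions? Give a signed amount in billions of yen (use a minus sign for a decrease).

-¥9.34 billion

Government spending ¥40 billion: reserves +¥40B, deposits +¥40B.
Asset sale (to non-banks) ¥62 billion: reserves −¥62B, deposits −¥62B.
OMO purchase (from banks) ¥12 billion: reserves +¥12B, deposits 0.
Totals: Δreserves = −¥10B, Δdeposits = −¥22B.
Δrequired reserves = 3% × −¥22B = −¥0.66B.
Δexcess reserves = Δreserves − Δrequired = −¥10B − (−¥0.66B) = -¥9.34 billion.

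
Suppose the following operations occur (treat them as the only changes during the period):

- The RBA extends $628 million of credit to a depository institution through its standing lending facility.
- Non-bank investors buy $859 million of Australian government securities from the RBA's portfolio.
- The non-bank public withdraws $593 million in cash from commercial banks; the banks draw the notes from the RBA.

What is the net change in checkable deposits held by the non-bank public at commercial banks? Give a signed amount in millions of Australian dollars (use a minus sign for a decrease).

-$1452 million

Discount-window loan $628 million: the counterparty is a bank, so public deposits are unchanged → 0.
Asset sale (to non-banks) $859 million: non-bank counterparties' bank balances fall → −$859M.
Currency withdrawal $593 million: non-bank counterparties' bank balances fall → −$593M.
Net: 0 − 859 − 593 = -$1452 million.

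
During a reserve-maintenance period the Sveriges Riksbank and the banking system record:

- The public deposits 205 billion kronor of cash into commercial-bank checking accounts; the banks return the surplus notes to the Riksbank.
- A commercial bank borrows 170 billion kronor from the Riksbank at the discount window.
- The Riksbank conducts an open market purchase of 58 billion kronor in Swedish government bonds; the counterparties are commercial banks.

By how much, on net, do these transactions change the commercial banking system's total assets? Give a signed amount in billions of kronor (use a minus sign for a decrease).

Riksbank balance sheet:
  Assets:      Securities +58B, Loans to banks +170B
  Liabilities: Bank reserves +433B, Currency in circulation −205B
Commercial banking system:
  Assets:      Reserves at CB +433B, Securities −58B
  Liabilities: Checkable deposits +205B, Borrowings from CB +170B
Change in total bank assets = +375 billion.

+375 billion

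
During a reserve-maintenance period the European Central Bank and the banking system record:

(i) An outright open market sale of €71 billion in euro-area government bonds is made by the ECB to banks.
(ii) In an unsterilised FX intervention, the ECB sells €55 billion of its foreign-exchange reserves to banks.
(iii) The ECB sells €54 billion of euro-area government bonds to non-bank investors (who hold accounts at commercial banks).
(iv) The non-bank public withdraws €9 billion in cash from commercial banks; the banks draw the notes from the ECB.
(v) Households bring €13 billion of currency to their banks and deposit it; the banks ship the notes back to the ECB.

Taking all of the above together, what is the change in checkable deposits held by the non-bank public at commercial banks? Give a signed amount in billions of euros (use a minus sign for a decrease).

-€50 billion

OMO sale (to banks) €71 billion: the counterparty is a bank, so public deposits are unchanged → 0.
FX sale €55 billion: the counterparty is a bank, so public deposits are unchanged → 0.
Asset sale (to non-banks) €54 billion: non-bank counterparties' bank balances fall → −€54B.
Currency withdrawal €9 billion: non-bank counterparties' bank balances fall → −€9B.
Currency deposit €13 billion: non-bank counterparties' bank balances rise → +€13B.
Net: 0 + 0 − 54 − 9 + 13 = -€50 billion.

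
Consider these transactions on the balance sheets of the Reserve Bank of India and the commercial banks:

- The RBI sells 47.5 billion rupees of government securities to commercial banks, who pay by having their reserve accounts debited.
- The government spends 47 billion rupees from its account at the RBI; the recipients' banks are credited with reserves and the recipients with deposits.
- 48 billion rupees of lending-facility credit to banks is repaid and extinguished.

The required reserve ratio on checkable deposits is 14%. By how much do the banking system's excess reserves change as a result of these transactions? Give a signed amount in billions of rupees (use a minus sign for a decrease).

OMO sale (to banks) 47.5 billion rupees: reserves −47.5B, deposits 0.
Government spending 47 billion rupees: reserves +47B, deposits +47B.
Discount-window repayment 48 billion rupees: reserves −48B, deposits 0.
Totals: Δreserves = −48.5B, Δdeposits = +47B.
Δrequired reserves = 14% × +47B = +6.58B.
Δexcess reserves = Δreserves − Δrequired = −48.5B − (+6.58B) = -55.08 billion.

-55.08 billion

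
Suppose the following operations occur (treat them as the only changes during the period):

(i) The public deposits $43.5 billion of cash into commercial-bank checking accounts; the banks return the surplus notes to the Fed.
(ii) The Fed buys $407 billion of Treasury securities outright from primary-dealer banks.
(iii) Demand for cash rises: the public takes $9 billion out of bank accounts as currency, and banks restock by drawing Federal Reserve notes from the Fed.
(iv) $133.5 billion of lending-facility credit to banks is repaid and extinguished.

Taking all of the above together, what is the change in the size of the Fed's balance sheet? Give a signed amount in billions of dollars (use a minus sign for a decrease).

Currency deposit $43.5 billion: only the composition of liabilities changes → 0.
OMO purchase (from banks) $407 billion: a Fed asset is acquired → +$407B.
Currency withdrawal $9 billion: only the composition of liabilities changes → 0.
Discount-window repayment $133.5 billion: a Fed asset is shed → −$133.5B.
Net: 0 + 407 + 0 − 133.5 = +$273.5 billion.

+$273.5 billion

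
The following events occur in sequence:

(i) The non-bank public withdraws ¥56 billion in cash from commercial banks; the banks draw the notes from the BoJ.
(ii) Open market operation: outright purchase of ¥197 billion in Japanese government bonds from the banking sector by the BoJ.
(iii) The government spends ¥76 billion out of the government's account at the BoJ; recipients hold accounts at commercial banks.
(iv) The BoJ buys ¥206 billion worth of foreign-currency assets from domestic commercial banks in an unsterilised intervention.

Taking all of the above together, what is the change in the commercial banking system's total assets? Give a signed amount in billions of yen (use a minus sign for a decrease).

+¥20 billion

Currency withdrawal ¥56 billion: bank balance sheets shrink → −¥56B.
OMO purchase (from banks) ¥197 billion: just an asset swap on bank balance sheets → 0.
Government spending ¥76 billion: bank balance sheets expand → +¥76B.
FX purchase ¥206 billion: just an asset swap on bank balance sheets → 0.
Net: −56 + 0 + 76 + 0 = +¥20 billion.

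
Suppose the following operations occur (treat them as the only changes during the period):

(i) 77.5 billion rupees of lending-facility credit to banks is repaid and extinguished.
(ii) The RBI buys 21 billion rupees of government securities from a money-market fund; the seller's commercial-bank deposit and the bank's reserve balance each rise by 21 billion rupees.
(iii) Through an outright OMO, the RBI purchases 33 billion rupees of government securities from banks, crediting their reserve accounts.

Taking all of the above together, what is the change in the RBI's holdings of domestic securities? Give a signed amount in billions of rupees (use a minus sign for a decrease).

RBI balance sheet:
  Assets:      Securities +54B, Loans to banks −77.5B
  Liabilities: Bank reserves −23.5B
Commercial banking system:
  Assets:      Reserves at CB −23.5B, Securities −33B
  Liabilities: Checkable deposits +21B, Borrowings from CB −77.5B
So the change in the RBI's holdings of domestic securities is +54 billion.

+54 billion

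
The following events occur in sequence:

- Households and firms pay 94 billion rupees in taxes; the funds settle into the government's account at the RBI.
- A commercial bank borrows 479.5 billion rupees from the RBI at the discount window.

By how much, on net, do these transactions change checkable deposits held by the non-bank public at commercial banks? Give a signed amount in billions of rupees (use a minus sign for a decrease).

-94 billion

RBI balance sheet:
  Assets:      Loans to banks +479.5B
  Liabilities: Bank reserves +385.5B, Government deposits +94B
Commercial banking system:
  Assets:      Reserves at CB +385.5B
  Liabilities: Checkable deposits −94B, Borrowings from CB +479.5B
So the change in checkable deposits held by the non-bank public at commercial banks is -94 billion.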